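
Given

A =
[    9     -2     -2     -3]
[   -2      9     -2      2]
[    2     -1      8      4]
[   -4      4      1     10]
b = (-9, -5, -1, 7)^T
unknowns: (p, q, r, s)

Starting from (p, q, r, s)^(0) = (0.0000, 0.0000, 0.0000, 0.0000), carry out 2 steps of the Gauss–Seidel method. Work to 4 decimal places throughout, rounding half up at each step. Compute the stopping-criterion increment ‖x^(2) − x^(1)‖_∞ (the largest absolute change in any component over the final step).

0.3283

Iteration 1:
  p = (-9 - (-2)·0.0000 - (-2)·0.0000 - (-3)·0.0000) / (9) = -1.0000
  q = (-5 - (-2)·-1.0000 - (-2)·0.0000 - (2)·0.0000) / (9) = -0.7778
  r = (-1 - (2)·-1.0000 - (-1)·-0.7778 - (4)·0.0000) / (8) = 0.0278
  s = (7 - (-4)·-1.0000 - (4)·-0.7778 - (1)·0.0278) / (10) = 0.6083
Iteration 2:
  p = (-9 - (-2)·-0.7778 - (-2)·0.0278 - (-3)·0.6083) / (9) = -0.9639
  q = (-5 - (-2)·-0.9639 - (-2)·0.0278 - (2)·0.6083) / (9) = -0.8988
  r = (-1 - (2)·-0.9639 - (-1)·-0.8988 - (4)·0.6083) / (8) = -0.3005
  s = (7 - (-4)·-0.9639 - (4)·-0.8988 - (1)·-0.3005) / (10) = 0.7040
Change: (0.0361, -0.1210, -0.3283, 0.0957) → max |·| = 0.3283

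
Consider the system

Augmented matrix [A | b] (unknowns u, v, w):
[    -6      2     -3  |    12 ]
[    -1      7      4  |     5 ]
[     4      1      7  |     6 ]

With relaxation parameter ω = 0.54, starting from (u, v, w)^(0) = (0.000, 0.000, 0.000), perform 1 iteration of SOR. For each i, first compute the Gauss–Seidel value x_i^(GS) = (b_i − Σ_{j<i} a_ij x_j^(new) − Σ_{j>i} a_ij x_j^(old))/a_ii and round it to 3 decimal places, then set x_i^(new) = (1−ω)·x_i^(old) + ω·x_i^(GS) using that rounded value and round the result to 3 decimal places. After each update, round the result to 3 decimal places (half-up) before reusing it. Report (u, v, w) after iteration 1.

(-1.080, 0.302, 0.773)

Iteration 1:
  u: GS value = (12 - (2)·0.000 - (-3)·0.000) / (-6) = -2.000;  u ← (1−ω)·0.000 + ω·-2.000 = -1.080
  v: GS value = (5 - (-1)·-1.080 - (4)·0.000) / (7) = 0.560;  v ← (1−ω)·0.000 + ω·0.560 = 0.302
  w: GS value = (6 - (4)·-1.080 - (1)·0.302) / (7) = 1.431;  w ← (1−ω)·0.000 + ω·1.431 = 0.773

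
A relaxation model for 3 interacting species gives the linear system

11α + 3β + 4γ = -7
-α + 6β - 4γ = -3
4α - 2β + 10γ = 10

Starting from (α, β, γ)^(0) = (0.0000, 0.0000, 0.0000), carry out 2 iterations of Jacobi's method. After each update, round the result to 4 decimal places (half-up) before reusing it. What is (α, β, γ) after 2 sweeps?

Iteration 1:
  α = (-7 - (3)·0.0000 - (4)·0.0000) / (11) = -0.6364
  β = (-3 - (-1)·0.0000 - (-4)·0.0000) / (6) = -0.5000
  γ = (10 - (4)·0.0000 - (-2)·0.0000) / (10) = 1.0000
Iteration 2:
  α = (-7 - (3)·-0.5000 - (4)·1.0000) / (11) = -0.8636
  β = (-3 - (-1)·-0.6364 - (-4)·1.0000) / (6) = 0.0606
  γ = (10 - (4)·-0.6364 - (-2)·-0.5000) / (10) = 1.1546

(-0.8636, 0.0606, 1.1546)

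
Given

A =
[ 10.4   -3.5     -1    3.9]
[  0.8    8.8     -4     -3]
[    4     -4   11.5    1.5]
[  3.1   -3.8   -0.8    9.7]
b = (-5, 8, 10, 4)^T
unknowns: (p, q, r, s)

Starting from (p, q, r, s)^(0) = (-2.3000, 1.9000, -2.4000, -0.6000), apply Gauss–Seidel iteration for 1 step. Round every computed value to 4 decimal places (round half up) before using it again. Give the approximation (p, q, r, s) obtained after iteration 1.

Iteration 1:
  p = (-5 - (-3.5)·1.9000 - (-1)·-2.4000 - (3.9)·-0.6000) / (10.4) = 0.1529
  q = (8 - (0.8)·0.1529 - (-4)·-2.4000 - (-3)·-0.6000) / (8.8) = -0.4003
  r = (10 - (4)·0.1529 - (-4)·-0.4003 - (1.5)·-0.6000) / (11.5) = 0.7554
  s = (4 - (3.1)·0.1529 - (-3.8)·-0.4003 - (-0.8)·0.7554) / (9.7) = 0.2690

(0.1529, -0.4003, 0.7554, 0.2690)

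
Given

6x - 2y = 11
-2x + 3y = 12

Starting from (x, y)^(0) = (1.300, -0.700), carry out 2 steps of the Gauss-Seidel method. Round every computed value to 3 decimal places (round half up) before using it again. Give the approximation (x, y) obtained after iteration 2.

Iteration 1:
  x = (11 - (-2)·-0.700) / (6) = 1.600
  y = (12 - (-2)·1.600) / (3) = 5.067
Iteration 2:
  x = (11 - (-2)·5.067) / (6) = 3.522
  y = (12 - (-2)·3.522) / (3) = 6.348

(3.522, 6.348)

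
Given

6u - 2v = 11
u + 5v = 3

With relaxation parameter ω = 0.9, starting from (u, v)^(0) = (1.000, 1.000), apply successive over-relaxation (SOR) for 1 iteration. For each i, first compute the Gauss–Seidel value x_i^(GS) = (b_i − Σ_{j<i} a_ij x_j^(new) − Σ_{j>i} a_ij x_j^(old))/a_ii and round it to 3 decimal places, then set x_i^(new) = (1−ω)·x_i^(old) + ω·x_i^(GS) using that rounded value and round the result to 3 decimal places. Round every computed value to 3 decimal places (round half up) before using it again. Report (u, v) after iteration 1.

Iteration 1:
  u: GS value = (11 - (-2)·1.000) / (6) = 2.167;  u ← (1−ω)·1.000 + ω·2.167 = 2.050
  v: GS value = (3 - (1)·2.050) / (5) = 0.190;  v ← (1−ω)·1.000 + ω·0.190 = 0.271

(2.050, 0.271)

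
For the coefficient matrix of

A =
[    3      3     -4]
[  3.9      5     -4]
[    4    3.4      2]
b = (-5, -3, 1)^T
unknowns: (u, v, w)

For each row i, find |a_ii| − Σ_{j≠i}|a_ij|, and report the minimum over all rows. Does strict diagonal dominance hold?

row 1: |3| − (3+4) = -4
row 2: |5| − (3.9+4) = -2.9
row 3: |2| − (4+3.4) = -5.4
minimum over rows = -5.4 → not strictly diagonally dominant

-5.4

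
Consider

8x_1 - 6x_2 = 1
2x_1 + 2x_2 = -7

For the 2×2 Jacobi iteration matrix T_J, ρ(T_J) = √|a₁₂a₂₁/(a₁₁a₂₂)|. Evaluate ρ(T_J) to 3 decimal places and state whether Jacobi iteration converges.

0.866

a₁₂a₂₁/(a₁₁a₂₂) = (-6)·(2) / ((8)·(2)) = -0.750000
ρ = √|-0.750000| = √0.750000 = 0.866
ρ < 1, so Jacobi converges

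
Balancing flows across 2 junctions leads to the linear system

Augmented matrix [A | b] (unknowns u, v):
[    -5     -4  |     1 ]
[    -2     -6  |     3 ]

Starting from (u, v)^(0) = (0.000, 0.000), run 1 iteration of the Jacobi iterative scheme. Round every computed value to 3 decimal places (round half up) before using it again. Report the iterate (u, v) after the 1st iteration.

(-0.200, -0.500)

Iteration 1:
  u = (1 - (-4)·0.000) / (-5) = -0.200
  v = (3 - (-2)·0.000) / (-6) = -0.500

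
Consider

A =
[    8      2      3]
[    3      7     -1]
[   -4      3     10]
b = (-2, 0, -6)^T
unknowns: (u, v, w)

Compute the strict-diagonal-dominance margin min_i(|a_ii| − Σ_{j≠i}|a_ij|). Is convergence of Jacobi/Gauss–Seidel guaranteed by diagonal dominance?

row 1: |8| − (2+3) = 3
row 2: |7| − (3+1) = 3
row 3: |10| − (4+3) = 3
minimum over rows = 3 → strictly diagonally dominant (convergence guaranteed)

3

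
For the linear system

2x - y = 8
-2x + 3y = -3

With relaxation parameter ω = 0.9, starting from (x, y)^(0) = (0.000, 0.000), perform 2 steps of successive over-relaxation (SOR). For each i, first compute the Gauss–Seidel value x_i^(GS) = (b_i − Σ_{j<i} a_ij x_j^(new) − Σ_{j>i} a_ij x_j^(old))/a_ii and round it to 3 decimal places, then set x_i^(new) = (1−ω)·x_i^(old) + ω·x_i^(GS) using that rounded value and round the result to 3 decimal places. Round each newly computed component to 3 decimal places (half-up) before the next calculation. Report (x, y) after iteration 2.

(4.527, 1.942)

Iteration 1:
  x: GS value = (8 - (-1)·0.000) / (2) = 4.000;  x ← (1−ω)·0.000 + ω·4.000 = 3.600
  y: GS value = (-3 - (-2)·3.600) / (3) = 1.400;  y ← (1−ω)·0.000 + ω·1.400 = 1.260
Iteration 2:
  x: GS value = (8 - (-1)·1.260) / (2) = 4.630;  x ← (1−ω)·3.600 + ω·4.630 = 4.527
  y: GS value = (-3 - (-2)·4.527) / (3) = 2.018;  y ← (1−ω)·1.260 + ω·2.018 = 1.942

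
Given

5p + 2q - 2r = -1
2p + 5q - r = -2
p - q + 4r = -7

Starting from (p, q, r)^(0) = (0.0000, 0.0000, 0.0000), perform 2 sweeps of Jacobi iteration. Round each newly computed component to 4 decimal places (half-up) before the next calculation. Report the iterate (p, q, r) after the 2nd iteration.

(-0.7400, -0.6700, -1.8000)

Iteration 1:
  p = (-1 - (2)·0.0000 - (-2)·0.0000) / (5) = -0.2000
  q = (-2 - (2)·0.0000 - (-1)·0.0000) / (5) = -0.4000
  r = (-7 - (1)·0.0000 - (-1)·0.0000) / (4) = -1.7500
Iteration 2:
  p = (-1 - (2)·-0.4000 - (-2)·-1.7500) / (5) = -0.7400
  q = (-2 - (2)·-0.2000 - (-1)·-1.7500) / (5) = -0.6700
  r = (-7 - (1)·-0.2000 - (-1)·-0.4000) / (4) = -1.8000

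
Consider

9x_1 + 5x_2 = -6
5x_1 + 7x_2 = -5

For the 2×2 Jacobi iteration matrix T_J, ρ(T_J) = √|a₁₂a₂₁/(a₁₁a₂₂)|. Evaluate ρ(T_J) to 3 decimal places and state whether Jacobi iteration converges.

a₁₂a₂₁/(a₁₁a₂₂) = (5)·(5) / ((9)·(7)) = 0.396825
ρ = √|0.396825| = √0.396825 = 0.630
ρ < 1, so Jacobi converges

0.630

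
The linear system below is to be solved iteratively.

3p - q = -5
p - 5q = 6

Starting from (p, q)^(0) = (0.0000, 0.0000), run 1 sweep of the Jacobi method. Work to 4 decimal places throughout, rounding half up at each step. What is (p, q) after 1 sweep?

(-1.6667, -1.2000)

Iteration 1:
  p = (-5 - (-1)·0.0000) / (3) = -1.6667
  q = (6 - (1)·0.0000) / (-5) = -1.2000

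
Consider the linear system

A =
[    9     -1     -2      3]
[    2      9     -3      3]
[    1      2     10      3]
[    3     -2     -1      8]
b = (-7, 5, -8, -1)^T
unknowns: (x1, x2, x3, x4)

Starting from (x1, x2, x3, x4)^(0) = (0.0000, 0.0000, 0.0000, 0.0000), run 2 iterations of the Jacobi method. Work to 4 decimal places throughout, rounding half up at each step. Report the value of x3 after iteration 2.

-0.7958

Iteration 1:
  x1 = (-7 - (-1)·0.0000 - (-2)·0.0000 - (3)·0.0000) / (9) = -0.7778
  x2 = (5 - (2)·0.0000 - (-3)·0.0000 - (3)·0.0000) / (9) = 0.5556
  x3 = (-8 - (1)·0.0000 - (2)·0.0000 - (3)·0.0000) / (10) = -0.8000
  x4 = (-1 - (3)·0.0000 - (-2)·0.0000 - (-1)·0.0000) / (8) = -0.1250
Iteration 2:
  x1 = (-7 - (-1)·0.5556 - (-2)·-0.8000 - (3)·-0.1250) / (9) = -0.8522
  x2 = (5 - (2)·-0.7778 - (-3)·-0.8000 - (3)·-0.1250) / (9) = 0.5034
  x3 = (-8 - (1)·-0.7778 - (2)·0.5556 - (3)·-0.1250) / (10) = -0.7958
  x4 = (-1 - (3)·-0.7778 - (-2)·0.5556 - (-1)·-0.8000) / (8) = 0.2056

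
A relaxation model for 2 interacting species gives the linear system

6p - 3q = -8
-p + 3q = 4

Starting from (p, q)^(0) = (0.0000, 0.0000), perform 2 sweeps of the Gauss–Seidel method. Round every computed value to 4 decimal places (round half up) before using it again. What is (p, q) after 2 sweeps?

Iteration 1:
  p = (-8 - (-3)·0.0000) / (6) = -1.3333
  q = (4 - (-1)·-1.3333) / (3) = 0.8889
Iteration 2:
  p = (-8 - (-3)·0.8889) / (6) = -0.8889
  q = (4 - (-1)·-0.8889) / (3) = 1.0370

(-0.8889, 1.0370)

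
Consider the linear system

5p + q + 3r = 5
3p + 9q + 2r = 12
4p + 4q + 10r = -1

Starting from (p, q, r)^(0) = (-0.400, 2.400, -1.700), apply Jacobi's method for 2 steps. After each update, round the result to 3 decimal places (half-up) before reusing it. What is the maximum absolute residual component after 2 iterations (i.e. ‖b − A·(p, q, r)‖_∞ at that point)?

4.776

Iteration 1:
  p = (5 - (1)·2.400 - (3)·-1.700) / (5) = 1.540
  q = (12 - (3)·-0.400 - (2)·-1.700) / (9) = 1.844
  r = (-1 - (4)·-0.400 - (4)·2.400) / (10) = -0.900
Iteration 2:
  p = (5 - (1)·1.844 - (3)·-0.900) / (5) = 1.171
  q = (12 - (3)·1.540 - (2)·-0.900) / (9) = 1.020
  r = (-1 - (4)·1.540 - (4)·1.844) / (10) = -1.454
Residual b − A·x = (2.487, 2.215, 4.776); ∞-norm = 4.776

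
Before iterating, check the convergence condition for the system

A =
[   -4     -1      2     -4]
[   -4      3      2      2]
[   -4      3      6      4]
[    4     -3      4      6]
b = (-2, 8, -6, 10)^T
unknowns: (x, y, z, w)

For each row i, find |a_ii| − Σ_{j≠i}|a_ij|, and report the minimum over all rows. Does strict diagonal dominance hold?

-5

row 1: |-4| − (1+2+4) = -3
row 2: |3| − (4+2+2) = -5
row 3: |6| − (4+3+4) = -5
row 4: |6| − (4+3+4) = -5
minimum over rows = -5 → not strictly diagonally dominant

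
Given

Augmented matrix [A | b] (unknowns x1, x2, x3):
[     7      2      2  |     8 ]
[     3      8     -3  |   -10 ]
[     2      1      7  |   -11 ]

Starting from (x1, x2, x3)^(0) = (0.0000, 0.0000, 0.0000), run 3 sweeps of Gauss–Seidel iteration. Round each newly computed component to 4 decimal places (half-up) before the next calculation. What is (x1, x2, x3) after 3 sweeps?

Iteration 1:
  x1 = (8 - (2)·0.0000 - (2)·0.0000) / (7) = 1.1429
  x2 = (-10 - (3)·1.1429 - (-3)·0.0000) / (8) = -1.6786
  x3 = (-11 - (2)·1.1429 - (1)·-1.6786) / (7) = -1.6582
Iteration 2:
  x1 = (8 - (2)·-1.6786 - (2)·-1.6582) / (7) = 2.0962
  x2 = (-10 - (3)·2.0962 - (-3)·-1.6582) / (8) = -2.6579
  x3 = (-11 - (2)·2.0962 - (1)·-2.6579) / (7) = -1.7906
Iteration 3:
  x1 = (8 - (2)·-2.6579 - (2)·-1.7906) / (7) = 2.4139
  x2 = (-10 - (3)·2.4139 - (-3)·-1.7906) / (8) = -2.8267
  x3 = (-11 - (2)·2.4139 - (1)·-2.8267) / (7) = -1.8573

(2.4139, -2.8267, -1.8573)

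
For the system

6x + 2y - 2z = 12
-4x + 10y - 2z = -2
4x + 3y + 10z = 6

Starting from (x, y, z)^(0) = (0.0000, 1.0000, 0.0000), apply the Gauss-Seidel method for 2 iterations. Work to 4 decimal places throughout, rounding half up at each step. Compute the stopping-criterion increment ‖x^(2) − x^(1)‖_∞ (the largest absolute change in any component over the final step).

0.1088

Iteration 1:
  x = (12 - (2)·1.0000 - (-2)·0.0000) / (6) = 1.6667
  y = (-2 - (-4)·1.6667 - (-2)·0.0000) / (10) = 0.4667
  z = (6 - (4)·1.6667 - (3)·0.4667) / (10) = -0.2067
Iteration 2:
  x = (12 - (2)·0.4667 - (-2)·-0.2067) / (6) = 1.7755
  y = (-2 - (-4)·1.7755 - (-2)·-0.2067) / (10) = 0.4689
  z = (6 - (4)·1.7755 - (3)·0.4689) / (10) = -0.2509
Change: (0.1088, 0.0022, -0.0442) → max |·| = 0.1088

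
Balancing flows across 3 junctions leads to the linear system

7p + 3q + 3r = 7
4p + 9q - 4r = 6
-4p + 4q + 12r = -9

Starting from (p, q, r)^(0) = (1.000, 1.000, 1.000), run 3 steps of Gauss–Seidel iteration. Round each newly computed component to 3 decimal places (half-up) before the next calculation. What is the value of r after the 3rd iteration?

-0.321

Iteration 1:
  p = (7 - (3)·1.000 - (3)·1.000) / (7) = 0.143
  q = (6 - (4)·0.143 - (-4)·1.000) / (9) = 1.048
  r = (-9 - (-4)·0.143 - (4)·1.048) / (12) = -1.052
Iteration 2:
  p = (7 - (3)·1.048 - (3)·-1.052) / (7) = 1.002
  q = (6 - (4)·1.002 - (-4)·-1.052) / (9) = -0.246
  r = (-9 - (-4)·1.002 - (4)·-0.246) / (12) = -0.334
Iteration 3:
  p = (7 - (3)·-0.246 - (3)·-0.334) / (7) = 1.249
  q = (6 - (4)·1.249 - (-4)·-0.334) / (9) = -0.037
  r = (-9 - (-4)·1.249 - (4)·-0.037) / (12) = -0.321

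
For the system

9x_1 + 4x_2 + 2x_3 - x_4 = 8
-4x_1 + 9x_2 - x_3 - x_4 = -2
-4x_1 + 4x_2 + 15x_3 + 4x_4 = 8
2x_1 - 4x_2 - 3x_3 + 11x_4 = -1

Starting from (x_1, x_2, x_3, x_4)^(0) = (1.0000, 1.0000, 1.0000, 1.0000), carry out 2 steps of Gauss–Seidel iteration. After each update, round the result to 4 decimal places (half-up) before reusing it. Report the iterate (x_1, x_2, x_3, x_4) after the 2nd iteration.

Iteration 1:
  x_1 = (8 - (4)·1.0000 - (2)·1.0000 - (-1)·1.0000) / (9) = 0.3333
  x_2 = (-2 - (-4)·0.3333 - (-1)·1.0000 - (-1)·1.0000) / (9) = 0.1481
  x_3 = (8 - (-4)·0.3333 - (4)·0.1481 - (4)·1.0000) / (15) = 0.3161
  x_4 = (-1 - (2)·0.3333 - (-4)·0.1481 - (-3)·0.3161) / (11) = -0.0114
Iteration 2:
  x_1 = (8 - (4)·0.1481 - (2)·0.3161 - (-1)·-0.0114) / (9) = 0.7516
  x_2 = (-2 - (-4)·0.7516 - (-1)·0.3161 - (-1)·-0.0114) / (9) = 0.1457
  x_3 = (8 - (-4)·0.7516 - (4)·0.1457 - (4)·-0.0114) / (15) = 0.6979
  x_4 = (-1 - (2)·0.7516 - (-4)·0.1457 - (-3)·0.6979) / (11) = 0.0158

(0.7516, 0.1457, 0.6979, 0.0158)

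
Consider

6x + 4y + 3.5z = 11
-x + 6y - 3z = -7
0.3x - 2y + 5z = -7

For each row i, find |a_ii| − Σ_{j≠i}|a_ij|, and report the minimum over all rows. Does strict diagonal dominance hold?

-1.5

row 1: |6| − (4+3.5) = -1.5
row 2: |6| − (1+3) = 2
row 3: |5| − (0.3+2) = 2.7
minimum over rows = -1.5 → not strictly diagonally dominant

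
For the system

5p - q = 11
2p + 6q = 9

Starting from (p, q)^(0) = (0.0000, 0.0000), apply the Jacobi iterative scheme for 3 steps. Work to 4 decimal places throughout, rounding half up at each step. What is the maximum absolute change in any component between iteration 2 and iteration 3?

Iteration 1:
  p = (11 - (-1)·0.0000) / (5) = 2.2000
  q = (9 - (2)·0.0000) / (6) = 1.5000
Iteration 2:
  p = (11 - (-1)·1.5000) / (5) = 2.5000
  q = (9 - (2)·2.2000) / (6) = 0.7667
Iteration 3:
  p = (11 - (-1)·0.7667) / (5) = 2.3533
  q = (9 - (2)·2.5000) / (6) = 0.6667
Change: (-0.1467, -0.1000) → max |·| = 0.1467

0.1467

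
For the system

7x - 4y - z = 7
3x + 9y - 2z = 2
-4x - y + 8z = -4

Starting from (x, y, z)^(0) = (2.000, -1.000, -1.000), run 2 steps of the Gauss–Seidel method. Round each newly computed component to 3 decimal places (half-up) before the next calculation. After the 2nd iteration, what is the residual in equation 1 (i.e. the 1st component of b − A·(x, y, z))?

0.048

Iteration 1:
  x = (7 - (-4)·-1.000 - (-1)·-1.000) / (7) = 0.286
  y = (2 - (3)·0.286 - (-2)·-1.000) / (9) = -0.095
  z = (-4 - (-4)·0.286 - (-1)·-0.095) / (8) = -0.369
Iteration 2:
  x = (7 - (-4)·-0.095 - (-1)·-0.369) / (7) = 0.893
  y = (2 - (3)·0.893 - (-2)·-0.369) / (9) = -0.157
  z = (-4 - (-4)·0.893 - (-1)·-0.157) / (8) = -0.073
Residual b − A·x = (0.048, 0.588, -0.001)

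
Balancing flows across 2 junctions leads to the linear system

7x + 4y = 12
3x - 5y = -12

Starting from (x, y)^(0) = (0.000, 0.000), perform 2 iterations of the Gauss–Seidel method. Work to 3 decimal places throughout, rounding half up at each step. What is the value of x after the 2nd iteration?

-0.245

Iteration 1:
  x = (12 - (4)·0.000) / (7) = 1.714
  y = (-12 - (3)·1.714) / (-5) = 3.428
Iteration 2:
  x = (12 - (4)·3.428) / (7) = -0.245
  y = (-12 - (3)·-0.245) / (-5) = 2.253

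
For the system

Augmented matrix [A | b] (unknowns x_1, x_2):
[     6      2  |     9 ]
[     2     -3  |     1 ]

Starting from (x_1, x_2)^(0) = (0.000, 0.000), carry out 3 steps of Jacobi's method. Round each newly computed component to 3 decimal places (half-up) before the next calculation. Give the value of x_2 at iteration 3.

Iteration 1:
  x_1 = (9 - (2)·0.000) / (6) = 1.500
  x_2 = (1 - (2)·0.000) / (-3) = -0.333
Iteration 2:
  x_1 = (9 - (2)·-0.333) / (6) = 1.611
  x_2 = (1 - (2)·1.500) / (-3) = 0.667
Iteration 3:
  x_1 = (9 - (2)·0.667) / (6) = 1.278
  x_2 = (1 - (2)·1.611) / (-3) = 0.741

0.741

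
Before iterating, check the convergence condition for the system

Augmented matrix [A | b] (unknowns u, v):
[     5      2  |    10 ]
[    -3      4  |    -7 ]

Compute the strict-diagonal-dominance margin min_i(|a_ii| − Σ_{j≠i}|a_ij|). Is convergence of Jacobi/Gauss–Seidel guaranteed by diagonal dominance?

row 1: |5| − (2) = 3
row 2: |4| − (3) = 1
minimum over rows = 1 → strictly diagonally dominant (convergence guaranteed)

1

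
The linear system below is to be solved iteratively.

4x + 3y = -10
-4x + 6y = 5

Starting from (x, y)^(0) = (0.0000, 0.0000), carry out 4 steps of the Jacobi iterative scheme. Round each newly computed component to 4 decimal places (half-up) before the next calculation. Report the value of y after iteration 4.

Iteration 1:
  x = (-10 - (3)·0.0000) / (4) = -2.5000
  y = (5 - (-4)·0.0000) / (6) = 0.8333
Iteration 2:
  x = (-10 - (3)·0.8333) / (4) = -3.1250
  y = (5 - (-4)·-2.5000) / (6) = -0.8333
Iteration 3:
  x = (-10 - (3)·-0.8333) / (4) = -1.8750
  y = (5 - (-4)·-3.1250) / (6) = -1.2500
Iteration 4:
  x = (-10 - (3)·-1.2500) / (4) = -1.5625
  y = (5 - (-4)·-1.8750) / (6) = -0.4167

-0.4167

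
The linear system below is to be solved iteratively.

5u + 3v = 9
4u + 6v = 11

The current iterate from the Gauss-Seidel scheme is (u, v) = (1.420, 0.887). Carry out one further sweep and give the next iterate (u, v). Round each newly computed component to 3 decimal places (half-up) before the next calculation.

(1.268, 0.988)

One sweep:
  u = (9 - (3)·0.887) / (5) = 1.268
  v = (11 - (4)·1.268) / (6) = 0.988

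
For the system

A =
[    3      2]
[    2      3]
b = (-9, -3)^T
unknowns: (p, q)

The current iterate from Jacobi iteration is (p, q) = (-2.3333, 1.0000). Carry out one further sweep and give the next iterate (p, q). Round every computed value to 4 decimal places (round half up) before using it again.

One sweep:
  p = (-9 - (2)·1.0000) / (3) = -3.6667
  q = (-3 - (2)·-2.3333) / (3) = 0.5555

(-3.6667, 0.5555)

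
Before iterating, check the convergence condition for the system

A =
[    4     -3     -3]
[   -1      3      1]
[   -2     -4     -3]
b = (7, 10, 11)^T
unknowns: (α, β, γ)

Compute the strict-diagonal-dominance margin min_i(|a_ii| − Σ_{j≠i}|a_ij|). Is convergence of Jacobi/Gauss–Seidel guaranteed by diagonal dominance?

row 1: |4| − (3+3) = -2
row 2: |3| − (1+1) = 1
row 3: |-3| − (2+4) = -3
minimum over rows = -3 → not strictly diagonally dominant

-3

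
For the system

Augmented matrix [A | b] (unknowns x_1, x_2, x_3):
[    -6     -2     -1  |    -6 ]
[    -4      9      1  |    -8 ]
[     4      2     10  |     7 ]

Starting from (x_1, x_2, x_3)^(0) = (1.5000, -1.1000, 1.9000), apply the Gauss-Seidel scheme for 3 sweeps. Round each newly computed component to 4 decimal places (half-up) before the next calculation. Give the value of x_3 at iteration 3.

Iteration 1:
  x_1 = (-6 - (-2)·-1.1000 - (-1)·1.9000) / (-6) = 1.0500
  x_2 = (-8 - (-4)·1.0500 - (1)·1.9000) / (9) = -0.6333
  x_3 = (7 - (4)·1.0500 - (2)·-0.6333) / (10) = 0.4067
Iteration 2:
  x_1 = (-6 - (-2)·-0.6333 - (-1)·0.4067) / (-6) = 1.1433
  x_2 = (-8 - (-4)·1.1433 - (1)·0.4067) / (9) = -0.4259
  x_3 = (7 - (4)·1.1433 - (2)·-0.4259) / (10) = 0.3279
Iteration 3:
  x_1 = (-6 - (-2)·-0.4259 - (-1)·0.3279) / (-6) = 1.0873
  x_2 = (-8 - (-4)·1.0873 - (1)·0.3279) / (9) = -0.4421
  x_3 = (7 - (4)·1.0873 - (2)·-0.4421) / (10) = 0.3535

0.3535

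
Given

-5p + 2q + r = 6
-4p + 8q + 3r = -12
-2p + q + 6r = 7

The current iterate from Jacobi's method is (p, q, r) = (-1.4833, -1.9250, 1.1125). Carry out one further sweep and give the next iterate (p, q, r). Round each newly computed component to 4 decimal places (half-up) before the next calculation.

(-1.7475, -2.6588, 0.9931)

One sweep:
  p = (6 - (2)·-1.9250 - (1)·1.1125) / (-5) = -1.7475
  q = (-12 - (-4)·-1.4833 - (3)·1.1125) / (8) = -2.6588
  r = (7 - (-2)·-1.4833 - (1)·-1.9250) / (6) = 0.9931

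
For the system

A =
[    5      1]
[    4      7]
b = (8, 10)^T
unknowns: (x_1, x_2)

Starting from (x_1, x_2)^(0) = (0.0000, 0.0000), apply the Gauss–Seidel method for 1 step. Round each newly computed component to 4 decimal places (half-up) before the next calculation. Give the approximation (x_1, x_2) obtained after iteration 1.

(1.6000, 0.5143)

Iteration 1:
  x_1 = (8 - (1)·0.0000) / (5) = 1.6000
  x_2 = (10 - (4)·1.6000) / (7) = 0.5143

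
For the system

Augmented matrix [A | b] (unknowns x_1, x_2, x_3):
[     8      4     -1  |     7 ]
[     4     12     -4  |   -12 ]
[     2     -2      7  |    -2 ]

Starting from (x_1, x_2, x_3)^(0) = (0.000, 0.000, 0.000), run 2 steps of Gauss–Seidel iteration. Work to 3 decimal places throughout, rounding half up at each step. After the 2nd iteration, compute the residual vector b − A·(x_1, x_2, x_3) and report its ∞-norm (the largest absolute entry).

1.626

Iteration 1:
  x_1 = (7 - (4)·0.000 - (-1)·0.000) / (8) = 0.875
  x_2 = (-12 - (4)·0.875 - (-4)·0.000) / (12) = -1.292
  x_3 = (-2 - (2)·0.875 - (-2)·-1.292) / (7) = -0.905
Iteration 2:
  x_1 = (7 - (4)·-1.292 - (-1)·-0.905) / (8) = 1.408
  x_2 = (-12 - (4)·1.408 - (-4)·-0.905) / (12) = -1.771
  x_3 = (-2 - (2)·1.408 - (-2)·-1.771) / (7) = -1.194
Residual b − A·x = (1.626, -1.156, 0.000); ∞-norm = 1.626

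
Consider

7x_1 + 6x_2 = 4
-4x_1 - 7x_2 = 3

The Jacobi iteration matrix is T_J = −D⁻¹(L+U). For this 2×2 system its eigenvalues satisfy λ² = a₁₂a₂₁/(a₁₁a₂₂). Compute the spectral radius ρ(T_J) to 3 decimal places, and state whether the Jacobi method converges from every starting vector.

0.700

a₁₂a₂₁/(a₁₁a₂₂) = (6)·(-4) / ((7)·(-7)) = 0.489796
ρ = √|0.489796| = √0.489796 = 0.700
ρ < 1, so Jacobi converges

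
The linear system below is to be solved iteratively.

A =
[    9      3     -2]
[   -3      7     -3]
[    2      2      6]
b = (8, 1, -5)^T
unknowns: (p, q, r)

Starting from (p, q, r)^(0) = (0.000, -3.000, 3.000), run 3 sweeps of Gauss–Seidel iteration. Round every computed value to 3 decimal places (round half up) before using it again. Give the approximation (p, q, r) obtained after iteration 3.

Iteration 1:
  p = (8 - (3)·-3.000 - (-2)·3.000) / (9) = 2.556
  q = (1 - (-3)·2.556 - (-3)·3.000) / (7) = 2.524
  r = (-5 - (2)·2.556 - (2)·2.524) / (6) = -2.527
Iteration 2:
  p = (8 - (3)·2.524 - (-2)·-2.527) / (9) = -0.514
  q = (1 - (-3)·-0.514 - (-3)·-2.527) / (7) = -1.160
  r = (-5 - (2)·-0.514 - (2)·-1.160) / (6) = -0.275
Iteration 3:
  p = (8 - (3)·-1.160 - (-2)·-0.275) / (9) = 1.214
  q = (1 - (-3)·1.214 - (-3)·-0.275) / (7) = 0.545
  r = (-5 - (2)·1.214 - (2)·0.545) / (6) = -1.420

(1.214, 0.545, -1.420)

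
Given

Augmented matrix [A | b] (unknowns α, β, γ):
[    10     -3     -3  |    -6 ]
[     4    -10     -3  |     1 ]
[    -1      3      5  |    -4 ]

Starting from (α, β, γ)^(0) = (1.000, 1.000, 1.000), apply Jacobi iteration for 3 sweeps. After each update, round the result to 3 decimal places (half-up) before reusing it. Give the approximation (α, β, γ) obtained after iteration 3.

(-0.762, -0.244, -1.148)

Iteration 1:
  α = (-6 - (-3)·1.000 - (-3)·1.000) / (10) = 0.000
  β = (1 - (4)·1.000 - (-3)·1.000) / (-10) = 0.000
  γ = (-4 - (-1)·1.000 - (3)·1.000) / (5) = -1.200
Iteration 2:
  α = (-6 - (-3)·0.000 - (-3)·-1.200) / (10) = -0.960
  β = (1 - (4)·0.000 - (-3)·-1.200) / (-10) = 0.260
  γ = (-4 - (-1)·0.000 - (3)·0.000) / (5) = -0.800
Iteration 3:
  α = (-6 - (-3)·0.260 - (-3)·-0.800) / (10) = -0.762
  β = (1 - (4)·-0.960 - (-3)·-0.800) / (-10) = -0.244
  γ = (-4 - (-1)·-0.960 - (3)·0.260) / (5) = -1.148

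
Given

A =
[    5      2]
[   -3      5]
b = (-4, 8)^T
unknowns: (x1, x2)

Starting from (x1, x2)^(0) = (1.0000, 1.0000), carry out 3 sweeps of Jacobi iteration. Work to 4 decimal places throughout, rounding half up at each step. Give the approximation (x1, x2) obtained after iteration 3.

Iteration 1:
  x1 = (-4 - (2)·1.0000) / (5) = -1.2000
  x2 = (8 - (-3)·1.0000) / (5) = 2.2000
Iteration 2:
  x1 = (-4 - (2)·2.2000) / (5) = -1.6800
  x2 = (8 - (-3)·-1.2000) / (5) = 0.8800
Iteration 3:
  x1 = (-4 - (2)·0.8800) / (5) = -1.1520
  x2 = (8 - (-3)·-1.6800) / (5) = 0.5920

(-1.1520, 0.5920)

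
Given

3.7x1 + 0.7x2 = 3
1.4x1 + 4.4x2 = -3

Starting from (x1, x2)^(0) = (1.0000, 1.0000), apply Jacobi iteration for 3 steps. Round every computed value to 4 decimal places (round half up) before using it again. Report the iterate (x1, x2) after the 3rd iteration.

Iteration 1:
  x1 = (3 - (0.7)·1.0000) / (3.7) = 0.6216
  x2 = (-3 - (1.4)·1.0000) / (4.4) = -1.0000
Iteration 2:
  x1 = (3 - (0.7)·-1.0000) / (3.7) = 1.0000
  x2 = (-3 - (1.4)·0.6216) / (4.4) = -0.8796
Iteration 3:
  x1 = (3 - (0.7)·-0.8796) / (3.7) = 0.9772
  x2 = (-3 - (1.4)·1.0000) / (4.4) = -1.0000

(0.9772, -1.0000)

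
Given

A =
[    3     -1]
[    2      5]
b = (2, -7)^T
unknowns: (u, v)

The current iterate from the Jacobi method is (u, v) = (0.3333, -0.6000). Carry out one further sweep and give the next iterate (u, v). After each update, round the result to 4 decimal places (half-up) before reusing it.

One sweep:
  u = (2 - (-1)·-0.6000) / (3) = 0.4667
  v = (-7 - (2)·0.3333) / (5) = -1.5333

(0.4667, -1.5333)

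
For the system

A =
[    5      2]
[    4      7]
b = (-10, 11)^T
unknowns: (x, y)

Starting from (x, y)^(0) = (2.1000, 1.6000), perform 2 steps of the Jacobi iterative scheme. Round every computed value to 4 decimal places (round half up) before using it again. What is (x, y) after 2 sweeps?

Iteration 1:
  x = (-10 - (2)·1.6000) / (5) = -2.6400
  y = (11 - (4)·2.1000) / (7) = 0.3714
Iteration 2:
  x = (-10 - (2)·0.3714) / (5) = -2.1486
  y = (11 - (4)·-2.6400) / (7) = 3.0800

(-2.1486, 3.0800)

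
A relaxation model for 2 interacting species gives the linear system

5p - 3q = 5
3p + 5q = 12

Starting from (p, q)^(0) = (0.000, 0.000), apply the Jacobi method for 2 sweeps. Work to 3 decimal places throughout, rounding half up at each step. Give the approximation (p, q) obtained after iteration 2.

Iteration 1:
  p = (5 - (-3)·0.000) / (5) = 1.000
  q = (12 - (3)·0.000) / (5) = 2.400
Iteration 2:
  p = (5 - (-3)·2.400) / (5) = 2.440
  q = (12 - (3)·1.000) / (5) = 1.800

(2.440, 1.800)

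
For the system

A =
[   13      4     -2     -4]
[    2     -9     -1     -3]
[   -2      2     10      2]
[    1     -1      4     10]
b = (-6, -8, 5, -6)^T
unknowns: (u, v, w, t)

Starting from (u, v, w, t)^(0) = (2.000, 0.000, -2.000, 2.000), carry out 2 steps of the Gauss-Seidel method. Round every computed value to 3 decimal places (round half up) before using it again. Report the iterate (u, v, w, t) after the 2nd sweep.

Iteration 1:
  u = (-6 - (4)·0.000 - (-2)·-2.000 - (-4)·2.000) / (13) = -0.154
  v = (-8 - (2)·-0.154 - (-1)·-2.000 - (-3)·2.000) / (-9) = 0.410
  w = (5 - (-2)·-0.154 - (2)·0.410 - (2)·2.000) / (10) = -0.013
  t = (-6 - (1)·-0.154 - (-1)·0.410 - (4)·-0.013) / (10) = -0.538
Iteration 2:
  u = (-6 - (4)·0.410 - (-2)·-0.013 - (-4)·-0.538) / (13) = -0.755
  v = (-8 - (2)·-0.755 - (-1)·-0.013 - (-3)·-0.538) / (-9) = 0.902
  w = (5 - (-2)·-0.755 - (2)·0.902 - (2)·-0.538) / (10) = 0.276
  t = (-6 - (1)·-0.755 - (-1)·0.902 - (4)·0.276) / (10) = -0.545

(-0.755, 0.902, 0.276, -0.545)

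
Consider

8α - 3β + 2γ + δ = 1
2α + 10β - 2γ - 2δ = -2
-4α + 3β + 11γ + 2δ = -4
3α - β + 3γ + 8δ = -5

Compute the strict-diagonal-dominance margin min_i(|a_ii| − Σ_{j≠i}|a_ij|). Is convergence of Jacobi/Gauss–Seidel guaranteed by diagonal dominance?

1

row 1: |8| − (3+2+1) = 2
row 2: |10| − (2+2+2) = 4
row 3: |11| − (4+3+2) = 2
row 4: |8| − (3+1+3) = 1
minimum over rows = 1 → strictly diagonally dominant (convergence guaranteed)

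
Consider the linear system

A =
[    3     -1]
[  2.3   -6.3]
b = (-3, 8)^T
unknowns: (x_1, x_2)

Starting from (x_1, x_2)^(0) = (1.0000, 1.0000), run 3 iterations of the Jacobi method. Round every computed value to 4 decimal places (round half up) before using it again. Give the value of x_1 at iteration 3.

-1.5044

Iteration 1:
  x_1 = (-3 - (-1)·1.0000) / (3) = -0.6667
  x_2 = (8 - (2.3)·1.0000) / (-6.3) = -0.9048
Iteration 2:
  x_1 = (-3 - (-1)·-0.9048) / (3) = -1.3016
  x_2 = (8 - (2.3)·-0.6667) / (-6.3) = -1.5132
Iteration 3:
  x_1 = (-3 - (-1)·-1.5132) / (3) = -1.5044
  x_2 = (8 - (2.3)·-1.3016) / (-6.3) = -1.7450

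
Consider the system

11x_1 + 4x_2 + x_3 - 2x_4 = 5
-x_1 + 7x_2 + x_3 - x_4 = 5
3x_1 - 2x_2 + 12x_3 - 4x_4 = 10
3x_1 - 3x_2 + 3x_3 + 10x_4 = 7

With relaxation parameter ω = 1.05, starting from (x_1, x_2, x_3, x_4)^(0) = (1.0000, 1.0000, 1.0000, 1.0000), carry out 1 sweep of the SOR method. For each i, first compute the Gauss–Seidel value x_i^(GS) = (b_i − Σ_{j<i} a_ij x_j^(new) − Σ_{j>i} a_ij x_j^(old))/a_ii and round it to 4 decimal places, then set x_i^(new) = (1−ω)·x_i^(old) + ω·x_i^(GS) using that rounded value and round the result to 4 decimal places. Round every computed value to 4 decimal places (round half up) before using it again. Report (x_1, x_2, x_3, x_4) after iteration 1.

Iteration 1:
  x_1: GS value = (5 - (4)·1.0000 - (1)·1.0000 - (-2)·1.0000) / (11) = 0.1818;  x_1 ← (1−ω)·1.0000 + ω·0.1818 = 0.1409
  x_2: GS value = (5 - (-1)·0.1409 - (1)·1.0000 - (-1)·1.0000) / (7) = 0.7344;  x_2 ← (1−ω)·1.0000 + ω·0.7344 = 0.7211
  x_3: GS value = (10 - (3)·0.1409 - (-2)·0.7211 - (-4)·1.0000) / (12) = 1.2516;  x_3 ← (1−ω)·1.0000 + ω·1.2516 = 1.2642
  x_4: GS value = (7 - (3)·0.1409 - (-3)·0.7211 - (3)·1.2642) / (10) = 0.4948;  x_4 ← (1−ω)·1.0000 + ω·0.4948 = 0.4695

(0.1409, 0.7211, 1.2642, 0.4695)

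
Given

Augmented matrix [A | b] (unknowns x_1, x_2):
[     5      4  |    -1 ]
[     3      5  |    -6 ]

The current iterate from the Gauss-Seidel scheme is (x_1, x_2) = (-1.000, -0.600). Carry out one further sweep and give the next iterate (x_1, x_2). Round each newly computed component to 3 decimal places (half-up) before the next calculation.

(0.280, -1.368)

One sweep:
  x_1 = (-1 - (4)·-0.600) / (5) = 0.280
  x_2 = (-6 - (3)·0.280) / (5) = -1.368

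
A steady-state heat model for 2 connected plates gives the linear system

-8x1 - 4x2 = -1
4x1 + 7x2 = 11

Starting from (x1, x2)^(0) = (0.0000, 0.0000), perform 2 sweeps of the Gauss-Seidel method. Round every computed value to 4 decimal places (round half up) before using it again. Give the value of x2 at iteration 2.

Iteration 1:
  x1 = (-1 - (-4)·0.0000) / (-8) = 0.1250
  x2 = (11 - (4)·0.1250) / (7) = 1.5000
Iteration 2:
  x1 = (-1 - (-4)·1.5000) / (-8) = -0.6250
  x2 = (11 - (4)·-0.6250) / (7) = 1.9286

1.9286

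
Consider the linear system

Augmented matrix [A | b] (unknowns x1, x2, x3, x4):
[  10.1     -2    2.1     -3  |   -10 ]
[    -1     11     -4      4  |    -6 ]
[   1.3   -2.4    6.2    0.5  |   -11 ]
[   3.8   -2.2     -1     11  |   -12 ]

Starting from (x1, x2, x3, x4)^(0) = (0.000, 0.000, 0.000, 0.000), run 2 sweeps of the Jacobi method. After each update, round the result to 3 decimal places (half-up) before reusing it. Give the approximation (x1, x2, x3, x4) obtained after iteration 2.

(-1.053, -0.884, -1.690, -1.019)

Iteration 1:
  x1 = (-10 - (-2)·0.000 - (2.1)·0.000 - (-3)·0.000) / (10.1) = -0.990
  x2 = (-6 - (-1)·0.000 - (-4)·0.000 - (4)·0.000) / (11) = -0.545
  x3 = (-11 - (1.3)·0.000 - (-2.4)·0.000 - (0.5)·0.000) / (6.2) = -1.774
  x4 = (-12 - (3.8)·0.000 - (-2.2)·0.000 - (-1)·0.000) / (11) = -1.091
Iteration 2:
  x1 = (-10 - (-2)·-0.545 - (2.1)·-1.774 - (-3)·-1.091) / (10.1) = -1.053
  x2 = (-6 - (-1)·-0.990 - (-4)·-1.774 - (4)·-1.091) / (11) = -0.884
  x3 = (-11 - (1.3)·-0.990 - (-2.4)·-0.545 - (0.5)·-1.091) / (6.2) = -1.690
  x4 = (-12 - (3.8)·-0.990 - (-2.2)·-0.545 - (-1)·-1.774) / (11) = -1.019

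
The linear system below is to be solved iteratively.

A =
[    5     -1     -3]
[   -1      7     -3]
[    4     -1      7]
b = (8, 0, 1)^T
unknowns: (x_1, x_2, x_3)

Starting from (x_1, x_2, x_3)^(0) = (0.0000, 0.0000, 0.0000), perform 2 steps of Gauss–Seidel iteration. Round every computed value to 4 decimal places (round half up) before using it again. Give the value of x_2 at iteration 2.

Iteration 1:
  x_1 = (8 - (-1)·0.0000 - (-3)·0.0000) / (5) = 1.6000
  x_2 = (0 - (-1)·1.6000 - (-3)·0.0000) / (7) = 0.2286
  x_3 = (1 - (4)·1.6000 - (-1)·0.2286) / (7) = -0.7388
Iteration 2:
  x_1 = (8 - (-1)·0.2286 - (-3)·-0.7388) / (5) = 1.2024
  x_2 = (0 - (-1)·1.2024 - (-3)·-0.7388) / (7) = -0.1449
  x_3 = (1 - (4)·1.2024 - (-1)·-0.1449) / (7) = -0.5649

-0.1449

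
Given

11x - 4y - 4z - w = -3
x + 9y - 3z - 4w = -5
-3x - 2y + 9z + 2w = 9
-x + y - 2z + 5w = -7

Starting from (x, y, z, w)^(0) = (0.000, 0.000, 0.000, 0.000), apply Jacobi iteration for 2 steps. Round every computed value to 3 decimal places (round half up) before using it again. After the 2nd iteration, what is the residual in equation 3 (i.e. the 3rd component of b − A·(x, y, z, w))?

Iteration 1:
  x = (-3 - (-4)·0.000 - (-4)·0.000 - (-1)·0.000) / (11) = -0.273
  y = (-5 - (1)·0.000 - (-3)·0.000 - (-4)·0.000) / (9) = -0.556
  z = (9 - (-3)·0.000 - (-2)·0.000 - (2)·0.000) / (9) = 1.000
  w = (-7 - (-1)·0.000 - (1)·0.000 - (-2)·0.000) / (5) = -1.400
Iteration 2:
  x = (-3 - (-4)·-0.556 - (-4)·1.000 - (-1)·-1.400) / (11) = -0.239
  y = (-5 - (1)·-0.273 - (-3)·1.000 - (-4)·-1.400) / (9) = -0.814
  z = (9 - (-3)·-0.273 - (-2)·-0.556 - (2)·-1.400) / (9) = 1.097
  w = (-7 - (-1)·-0.273 - (1)·-0.556 - (-2)·1.000) / (5) = -0.943
Residual b − A·x = (-0.182, 2.084, -1.332, 0.484)

-1.332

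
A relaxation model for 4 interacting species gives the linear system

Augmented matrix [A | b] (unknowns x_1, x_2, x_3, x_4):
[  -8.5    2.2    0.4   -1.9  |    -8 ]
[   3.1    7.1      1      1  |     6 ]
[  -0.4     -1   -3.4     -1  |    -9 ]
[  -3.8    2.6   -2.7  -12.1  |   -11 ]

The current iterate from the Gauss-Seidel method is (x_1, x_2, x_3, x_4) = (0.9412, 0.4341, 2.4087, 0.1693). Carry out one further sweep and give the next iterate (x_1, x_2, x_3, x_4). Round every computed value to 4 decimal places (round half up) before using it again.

(1.1290, -0.0110, 2.4677, 0.0015)

One sweep:
  x_1 = (-8 - (2.2)·0.4341 - (0.4)·2.4087 - (-1.9)·0.1693) / (-8.5) = 1.1290
  x_2 = (6 - (3.1)·1.1290 - (1)·2.4087 - (1)·0.1693) / (7.1) = -0.0110
  x_3 = (-9 - (-0.4)·1.1290 - (-1)·-0.0110 - (-1)·0.1693) / (-3.4) = 2.4677
  x_4 = (-11 - (-3.8)·1.1290 - (2.6)·-0.0110 - (-2.7)·2.4677) / (-12.1) = 0.0015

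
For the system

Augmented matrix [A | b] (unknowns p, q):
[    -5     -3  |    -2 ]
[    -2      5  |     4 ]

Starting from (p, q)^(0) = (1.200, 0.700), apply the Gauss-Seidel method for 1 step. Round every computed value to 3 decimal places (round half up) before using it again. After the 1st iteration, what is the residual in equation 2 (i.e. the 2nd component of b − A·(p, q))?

Iteration 1:
  p = (-2 - (-3)·0.700) / (-5) = -0.020
  q = (4 - (-2)·-0.020) / (5) = 0.792
Residual b − A·x = (0.276, 0.000)

0.000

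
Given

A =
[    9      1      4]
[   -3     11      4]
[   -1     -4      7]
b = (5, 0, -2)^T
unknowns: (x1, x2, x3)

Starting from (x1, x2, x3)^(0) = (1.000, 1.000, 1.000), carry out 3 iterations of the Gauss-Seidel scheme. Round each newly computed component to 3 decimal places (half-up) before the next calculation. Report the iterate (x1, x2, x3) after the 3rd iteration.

(0.484, 0.110, -0.154)

Iteration 1:
  x1 = (5 - (1)·1.000 - (4)·1.000) / (9) = 0.000
  x2 = (0 - (-3)·0.000 - (4)·1.000) / (11) = -0.364
  x3 = (-2 - (-1)·0.000 - (-4)·-0.364) / (7) = -0.494
Iteration 2:
  x1 = (5 - (1)·-0.364 - (4)·-0.494) / (9) = 0.816
  x2 = (0 - (-3)·0.816 - (4)·-0.494) / (11) = 0.402
  x3 = (-2 - (-1)·0.816 - (-4)·0.402) / (7) = 0.061
Iteration 3:
  x1 = (5 - (1)·0.402 - (4)·0.061) / (9) = 0.484
  x2 = (0 - (-3)·0.484 - (4)·0.061) / (11) = 0.110
  x3 = (-2 - (-1)·0.484 - (-4)·0.110) / (7) = -0.154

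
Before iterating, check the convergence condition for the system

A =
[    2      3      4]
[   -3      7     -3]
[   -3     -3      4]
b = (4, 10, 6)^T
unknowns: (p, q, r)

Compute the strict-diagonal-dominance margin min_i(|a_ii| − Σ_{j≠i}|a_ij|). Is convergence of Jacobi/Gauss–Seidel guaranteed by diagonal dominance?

-5

row 1: |2| − (3+4) = -5
row 2: |7| − (3+3) = 1
row 3: |4| − (3+3) = -2
minimum over rows = -5 → not strictly diagonally dominant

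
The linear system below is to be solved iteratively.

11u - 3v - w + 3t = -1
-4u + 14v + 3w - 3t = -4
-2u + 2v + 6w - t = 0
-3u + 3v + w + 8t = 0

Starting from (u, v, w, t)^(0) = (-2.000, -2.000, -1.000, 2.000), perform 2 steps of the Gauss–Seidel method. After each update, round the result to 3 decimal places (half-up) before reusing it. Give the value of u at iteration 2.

0.026

Iteration 1:
  u = (-1 - (-3)·-2.000 - (-1)·-1.000 - (3)·2.000) / (11) = -1.273
  v = (-4 - (-4)·-1.273 - (3)·-1.000 - (-3)·2.000) / (14) = -0.007
  w = (0 - (-2)·-1.273 - (2)·-0.007 - (-1)·2.000) / (6) = -0.089
  t = (0 - (-3)·-1.273 - (3)·-0.007 - (1)·-0.089) / (8) = -0.464
Iteration 2:
  u = (-1 - (-3)·-0.007 - (-1)·-0.089 - (3)·-0.464) / (11) = 0.026
  v = (-4 - (-4)·0.026 - (3)·-0.089 - (-3)·-0.464) / (14) = -0.359
  w = (0 - (-2)·0.026 - (2)·-0.359 - (-1)·-0.464) / (6) = 0.051
  t = (0 - (-3)·0.026 - (3)·-0.359 - (1)·0.051) / (8) = 0.138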